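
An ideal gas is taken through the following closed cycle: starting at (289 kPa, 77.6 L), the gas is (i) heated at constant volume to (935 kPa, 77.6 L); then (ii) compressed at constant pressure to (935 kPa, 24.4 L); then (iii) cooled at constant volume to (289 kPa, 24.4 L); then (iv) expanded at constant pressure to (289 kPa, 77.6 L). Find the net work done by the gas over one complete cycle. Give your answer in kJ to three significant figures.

W_net ≈ -34.4 kJ

Constant-volume legs do no work.
W(ii) = (935)(24.4 − 77.6) = -49742 J; W(iv) = (289)(77.6 − 24.4) = 15375 J.
W_net = -49742 + 15375 = -34367 J (the counter-clockwise enclosed area).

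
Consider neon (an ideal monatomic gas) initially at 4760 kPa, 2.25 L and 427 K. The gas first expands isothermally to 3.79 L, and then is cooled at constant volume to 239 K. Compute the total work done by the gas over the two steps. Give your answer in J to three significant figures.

W_total ≈ 5580 J

Step 1 (isothermal): W = P₁V₁ ln(V₂/V₁) = (10710) ln(3.79/2.25) = 5585 J.
Step 2 (isochoric): W = 0 (constant volume).
W_total = 5585 + 0 = 5585 J.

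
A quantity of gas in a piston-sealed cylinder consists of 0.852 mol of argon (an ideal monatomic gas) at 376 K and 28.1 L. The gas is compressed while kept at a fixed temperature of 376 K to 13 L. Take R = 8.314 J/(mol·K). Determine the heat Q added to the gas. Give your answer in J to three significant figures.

Isothermal ⇒ ΔU = 0, so Q = W = nRT ln(V₂/V₁).
Q = (0.852)(8.314)(376) ln(13/28.1) = 2663 × -0.7708 = -2053 J.

Q ≈ -2050 J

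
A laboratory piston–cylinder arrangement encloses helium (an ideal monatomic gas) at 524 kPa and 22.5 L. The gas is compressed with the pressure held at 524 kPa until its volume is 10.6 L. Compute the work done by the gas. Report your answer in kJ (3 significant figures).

W ≈ -6.24 kJ

Isobaric: W = P ΔV.
W = (524 kPa)(10.6 − 22.5 L) = (524)(-11.9) = -6236 J.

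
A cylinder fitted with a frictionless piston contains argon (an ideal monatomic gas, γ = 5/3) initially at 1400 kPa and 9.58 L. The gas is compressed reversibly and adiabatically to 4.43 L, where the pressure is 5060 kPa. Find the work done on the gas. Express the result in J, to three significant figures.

W ≈ 13500 J

Adiabatic: W = (P₁V₁ − P₂V₂)/(γ − 1) with γ = 5/3.
P₁V₁ = 13412 J, P₂V₂ = 22416 J.
W = (13412 − 22416) / 0.6667 = -13506 J.
Work on gas = −W_by = 13506 J.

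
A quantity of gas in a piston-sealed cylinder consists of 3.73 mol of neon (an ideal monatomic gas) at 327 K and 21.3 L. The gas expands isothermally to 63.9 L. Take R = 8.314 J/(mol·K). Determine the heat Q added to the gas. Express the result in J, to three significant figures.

Isothermal ⇒ ΔU = 0, so Q = W = nRT ln(V₂/V₁).
Q = (3.73)(8.314)(327) ln(63.9/21.3) = 10141 × 1.099 = 11141 J.

Q ≈ 11100 J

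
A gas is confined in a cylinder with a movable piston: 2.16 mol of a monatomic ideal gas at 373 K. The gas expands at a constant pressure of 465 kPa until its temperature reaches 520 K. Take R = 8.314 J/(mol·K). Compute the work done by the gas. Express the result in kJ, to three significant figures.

Isobaric: W = P ΔV = nR ΔT.
W = (2.16)(8.314)(520 − 373) = 2640 J.

W ≈ 2.64 kJ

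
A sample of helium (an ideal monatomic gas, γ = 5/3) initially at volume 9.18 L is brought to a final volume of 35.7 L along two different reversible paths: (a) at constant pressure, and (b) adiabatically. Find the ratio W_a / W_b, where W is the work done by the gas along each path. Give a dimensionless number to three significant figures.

Path (a) isobaric: W = P₁(V₂ − V₁) → W_a/(P₁V₁) = 2.889.
Path (b) adiabatic: W = P₁V₁(1 − (V₁/V₂)^(γ−1))/(γ−1) → W_b/(P₁V₁) = 0.8934.
W_a / W_b = 2.889 / 0.8934 = 3.233.

W_a / W_b ≈ 3.23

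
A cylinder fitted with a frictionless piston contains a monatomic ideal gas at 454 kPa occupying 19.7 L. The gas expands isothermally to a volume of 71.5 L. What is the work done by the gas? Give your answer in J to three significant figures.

Isothermal: W = nRT ln(V₂/V₁) = P₁V₁ ln(V₂/V₁).
P₁V₁ = (454 kPa)(19.7 L) = 8944 J.
W = 8944 × ln(71.5/19.7) = 8944 × 1.289
W_by_gas = 11529 J.

W ≈ 11500 J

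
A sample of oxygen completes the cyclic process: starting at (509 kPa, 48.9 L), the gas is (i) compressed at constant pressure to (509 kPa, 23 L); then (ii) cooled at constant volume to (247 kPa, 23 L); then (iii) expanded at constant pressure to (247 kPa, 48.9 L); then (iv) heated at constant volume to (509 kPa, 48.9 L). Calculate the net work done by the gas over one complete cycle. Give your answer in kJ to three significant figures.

W_net ≈ -6.79 kJ

Constant-volume legs do no work.
W(i) = (509)(23 − 48.9) = -13183 J; W(iii) = (247)(48.9 − 23) = 6397 J.
W_net = -13183 + 6397 = -6786 J (the counter-clockwise enclosed area).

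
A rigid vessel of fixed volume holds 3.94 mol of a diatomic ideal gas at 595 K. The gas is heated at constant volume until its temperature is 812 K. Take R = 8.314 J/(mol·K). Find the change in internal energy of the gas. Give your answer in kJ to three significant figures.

Constant volume ⇒ W = 0, so Q = ΔU = nCᵥΔT with Cᵥ = 5R/2 = 20.79 J/(mol·K).
ΔU = (3.94)(20.79)(812 − 595) = 17771 J.

ΔU ≈ 17.8 kJ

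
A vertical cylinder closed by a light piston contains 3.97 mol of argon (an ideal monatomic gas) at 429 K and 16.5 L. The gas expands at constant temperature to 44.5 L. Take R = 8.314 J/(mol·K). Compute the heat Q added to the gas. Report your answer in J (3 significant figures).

Q ≈ 14000 J

Isothermal ⇒ ΔU = 0, so Q = W = nRT ln(V₂/V₁).
Q = (3.97)(8.314)(429) ln(44.5/16.5) = 14160 × 0.9921 = 14048 J.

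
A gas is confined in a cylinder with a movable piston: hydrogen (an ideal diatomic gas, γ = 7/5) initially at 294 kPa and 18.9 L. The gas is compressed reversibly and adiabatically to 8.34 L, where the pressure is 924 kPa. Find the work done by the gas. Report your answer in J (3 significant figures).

W ≈ -5370 J

Adiabatic: W = (P₁V₁ − P₂V₂)/(γ − 1) with γ = 7/5.
P₁V₁ = 5557 J, P₂V₂ = 7706 J.
W = (5557 − 7706) / 0.4 = -5374 J.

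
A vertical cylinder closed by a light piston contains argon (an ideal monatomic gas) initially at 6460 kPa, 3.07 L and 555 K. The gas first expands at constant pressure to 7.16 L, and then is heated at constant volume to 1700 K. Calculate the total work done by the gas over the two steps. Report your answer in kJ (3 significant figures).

W_total ≈ 26.4 kJ

Step 1 (isobaric): W = PΔV = (6460 kPa)(7.16 − 3.07 L) = 26421 J.
Step 2 (isochoric): W = 0 (constant volume).
W_total = 26421 + 0 = 26421 J.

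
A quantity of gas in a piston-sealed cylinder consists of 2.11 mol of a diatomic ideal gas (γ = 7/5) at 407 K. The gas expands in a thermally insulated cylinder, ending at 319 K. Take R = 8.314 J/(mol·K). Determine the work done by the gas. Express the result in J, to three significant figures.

W ≈ 3860 J

Adiabatic ⇒ Q = 0, so W_by = −ΔU = nCᵥ(T₁ − T₂).
Cᵥ = 5R/2 = 20.79 J/(mol·K).
W = (2.11)(20.79)(407 − 319) = 3859 J.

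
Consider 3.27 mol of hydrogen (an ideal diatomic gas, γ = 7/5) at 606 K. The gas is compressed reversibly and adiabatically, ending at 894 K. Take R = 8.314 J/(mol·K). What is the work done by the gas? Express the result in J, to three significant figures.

Adiabatic ⇒ Q = 0, so W_by = −ΔU = nCᵥ(T₁ − T₂).
Cᵥ = 5R/2 = 20.79 J/(mol·K).
W = (3.27)(20.79)(606 − 894) = -19574 J.

W ≈ -19600 J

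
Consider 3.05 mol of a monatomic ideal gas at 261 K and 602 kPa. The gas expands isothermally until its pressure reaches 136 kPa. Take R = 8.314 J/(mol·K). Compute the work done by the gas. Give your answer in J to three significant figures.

Isothermal process: W = nRT ln(V₂/V₁) = nRT ln(P₁/P₂).
W = (3.05)(8.314)(261) × ln(602/136)
  = 6618 × ln(4.426) = 6618 × 1.488
W_by_gas = 9845 J.

W ≈ 9850 J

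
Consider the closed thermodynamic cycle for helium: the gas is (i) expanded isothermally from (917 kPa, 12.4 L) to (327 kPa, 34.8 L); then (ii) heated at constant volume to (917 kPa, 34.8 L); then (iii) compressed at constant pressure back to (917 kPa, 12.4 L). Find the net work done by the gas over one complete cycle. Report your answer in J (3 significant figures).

W_net ≈ -8810 J

Leg (i): W = PᵢVᵢ ln(V_f/Vᵢ) = (11371) ln(34.8/12.4) = 11734 J.
Leg (ii): W = 0.
Leg (iii): W = PΔV = (917)(12.4 − 34.8) = -20541 J.
W_net = 11734 − 20541 = -8807 J.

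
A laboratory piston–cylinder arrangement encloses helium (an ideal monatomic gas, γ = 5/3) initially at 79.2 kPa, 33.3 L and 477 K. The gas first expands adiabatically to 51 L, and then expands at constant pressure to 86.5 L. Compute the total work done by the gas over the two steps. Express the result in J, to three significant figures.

Step 1 (adiabatic): W = (P₁V₁ − P₂V₂)/(γ−1) = (2637 − 1985)/0.667 = 978.6 J.
After step 1: P = 38.92 kPa, V = 51 L, T = 359 K.
Step 2 (isobaric): W = PΔV = (38.92 kPa)(86.5 − 51 L) = 1382 J.
W_total = 978.6 + 1382 = 2360 J.

W_total ≈ 2360 J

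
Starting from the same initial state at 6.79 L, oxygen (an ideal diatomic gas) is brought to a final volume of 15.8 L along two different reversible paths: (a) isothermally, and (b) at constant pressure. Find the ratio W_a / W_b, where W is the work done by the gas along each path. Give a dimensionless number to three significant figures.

Path (a) isothermal: W = P₁V₁ ln(V₂/V₁) → W_a/(P₁V₁) = 0.8446.
Path (b) isobaric: W = P₁(V₂ − V₁) → W_b/(P₁V₁) = 1.327.
W_a / W_b = 0.8446 / 1.327 = 0.6365.

W_a / W_b ≈ 0.636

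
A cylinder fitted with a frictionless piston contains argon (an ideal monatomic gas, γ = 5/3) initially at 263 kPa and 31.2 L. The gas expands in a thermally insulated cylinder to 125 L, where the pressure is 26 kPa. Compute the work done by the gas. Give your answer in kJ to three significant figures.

W ≈ 7.43 kJ

Adiabatic: W = (P₁V₁ − P₂V₂)/(γ − 1) with γ = 5/3.
P₁V₁ = 8206 J, P₂V₂ = 3250 J.
W = (8206 − 3250) / 0.6667 = 7433 J.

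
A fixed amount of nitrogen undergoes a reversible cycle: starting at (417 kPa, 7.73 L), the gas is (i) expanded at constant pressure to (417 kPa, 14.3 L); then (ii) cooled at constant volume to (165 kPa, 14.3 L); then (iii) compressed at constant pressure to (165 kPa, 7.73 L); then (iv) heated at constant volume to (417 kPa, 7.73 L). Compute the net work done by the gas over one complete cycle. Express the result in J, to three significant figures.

W_net ≈ 1660 J

Constant-volume legs do no work.
W(i) = (417)(14.3 − 7.73) = 2740 J; W(iii) = (165)(7.73 − 14.3) = -1084 J.
W_net = 2740 − 1084 = 1656 J (the clockwise enclosed area).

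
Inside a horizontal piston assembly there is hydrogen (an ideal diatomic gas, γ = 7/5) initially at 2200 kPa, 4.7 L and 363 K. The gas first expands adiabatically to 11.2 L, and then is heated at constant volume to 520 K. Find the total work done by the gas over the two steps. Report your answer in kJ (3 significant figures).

W_total ≈ 7.59 kJ

Step 1 (adiabatic): W = (P₁V₁ − P₂V₂)/(γ−1) = (10340 − 7306)/0.4 = 7585 J.
Step 2 (isochoric): W = 0 (constant volume).
W_total = 7585 + 0 = 7585 J.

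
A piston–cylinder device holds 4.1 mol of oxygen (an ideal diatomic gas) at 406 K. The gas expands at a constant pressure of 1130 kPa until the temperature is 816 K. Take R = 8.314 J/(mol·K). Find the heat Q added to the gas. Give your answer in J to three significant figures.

Isobaric: W = nRΔT = (4.1)(8.314)(410) = 13976 J.
ΔU = nCᵥΔT with Cᵥ = 5R/2: ΔU = (4.1)(20.79)(410) = 34940 J.
Q = ΔU + W = 34940 + 13976 = 48915 J.

Q ≈ 48900 J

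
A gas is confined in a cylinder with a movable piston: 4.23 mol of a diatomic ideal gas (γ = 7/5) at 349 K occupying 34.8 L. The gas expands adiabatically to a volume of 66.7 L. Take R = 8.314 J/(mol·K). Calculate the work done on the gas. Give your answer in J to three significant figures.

W ≈ -7030 J

Adiabatic: TV^(γ−1) = const with γ = 7/5.
T₂ = T₁ (V₁/V₂)^(γ−1) = 349 × (34.8/66.7)^0.4 = 349 × 0.7709 = 269 K.
W_by = nCᵥ(T₁ − T₂) = (4.23)(20.79)(349 − 269) = 7031 J.
Work on gas = −W_by = -7031 J.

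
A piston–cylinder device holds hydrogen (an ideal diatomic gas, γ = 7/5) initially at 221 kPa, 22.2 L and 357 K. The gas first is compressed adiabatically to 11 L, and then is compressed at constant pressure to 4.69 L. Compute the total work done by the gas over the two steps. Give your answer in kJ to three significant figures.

W_total ≈ -7.70 kJ

Step 1 (adiabatic): W = (P₁V₁ − P₂V₂)/(γ−1) = (4906 − 6497)/0.4 = -3978 J.
After step 1: P = 590.7 kPa, V = 11 L, T = 472.8 K.
Step 2 (isobaric): W = PΔV = (590.7 kPa)(4.69 − 11 L) = -3727 J.
W_total = -3978 − 3727 = -7705 J.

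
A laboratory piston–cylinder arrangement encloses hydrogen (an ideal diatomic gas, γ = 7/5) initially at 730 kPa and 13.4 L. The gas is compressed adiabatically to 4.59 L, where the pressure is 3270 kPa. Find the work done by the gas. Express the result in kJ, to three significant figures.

W ≈ -13.1 kJ

Adiabatic: W = (P₁V₁ − P₂V₂)/(γ − 1) with γ = 7/5.
P₁V₁ = 9782 J, P₂V₂ = 15009 J.
W = (9782 − 15009) / 0.4 = -13068 J.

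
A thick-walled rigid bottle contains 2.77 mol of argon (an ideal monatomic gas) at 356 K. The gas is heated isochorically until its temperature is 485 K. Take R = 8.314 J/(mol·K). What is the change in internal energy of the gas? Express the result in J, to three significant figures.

Constant volume ⇒ W = 0, so Q = ΔU = nCᵥΔT with Cᵥ = 3R/2 = 12.47 J/(mol·K).
ΔU = (2.77)(12.47)(485 − 356) = 4456 J.

ΔU ≈ 4460 J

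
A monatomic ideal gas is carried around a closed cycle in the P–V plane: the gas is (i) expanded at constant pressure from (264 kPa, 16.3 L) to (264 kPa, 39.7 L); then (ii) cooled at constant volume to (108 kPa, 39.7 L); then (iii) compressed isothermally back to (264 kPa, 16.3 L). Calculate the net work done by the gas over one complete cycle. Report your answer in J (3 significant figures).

W_net ≈ 2360 J

Leg (i): W = PΔV = (264)(39.7 − 16.3) = 6178 J.
Leg (ii): W = 0.
Leg (iii): W = PᵢVᵢ ln(V_f/Vᵢ) = (4288) ln(16.3/39.7) = -3817 J.
W_net = 6178 − 3817 = 2361 J.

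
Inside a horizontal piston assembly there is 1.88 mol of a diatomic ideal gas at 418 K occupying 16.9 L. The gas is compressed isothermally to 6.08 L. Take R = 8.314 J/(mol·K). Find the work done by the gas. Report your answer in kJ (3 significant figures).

Isothermal: W = nRT ln(V₂/V₁).
W = (1.88)(8.314)(418) × ln(6.08/16.9)
  = 6533 × -1.022
W_by_gas = -6679 J.

W ≈ -6.68 kJ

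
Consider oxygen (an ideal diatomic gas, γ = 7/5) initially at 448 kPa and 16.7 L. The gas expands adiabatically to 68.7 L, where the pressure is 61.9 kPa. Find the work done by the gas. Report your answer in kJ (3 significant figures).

W ≈ 8.07 kJ

Adiabatic: W = (P₁V₁ − P₂V₂)/(γ − 1) with γ = 7/5.
P₁V₁ = 7482 J, P₂V₂ = 4253 J.
W = (7482 − 4253) / 0.4 = 8073 J.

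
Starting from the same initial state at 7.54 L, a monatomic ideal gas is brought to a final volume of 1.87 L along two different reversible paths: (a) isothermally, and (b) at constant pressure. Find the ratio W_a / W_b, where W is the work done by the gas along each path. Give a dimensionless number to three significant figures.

W_a / W_b ≈ 1.85

Path (a) isothermal: W = P₁V₁ ln(V₂/V₁) → W_a/(P₁V₁) = -1.394.
Path (b) isobaric: W = P₁(V₂ − V₁) → W_b/(P₁V₁) = -0.752.
W_a / W_b = -1.394 / -0.752 = 1.854.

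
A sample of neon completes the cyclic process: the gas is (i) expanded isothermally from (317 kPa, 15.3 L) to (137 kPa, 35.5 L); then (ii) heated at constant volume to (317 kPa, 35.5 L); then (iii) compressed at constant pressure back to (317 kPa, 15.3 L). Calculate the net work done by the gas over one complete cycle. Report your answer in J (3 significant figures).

Leg (i): W = PᵢVᵢ ln(V_f/Vᵢ) = (4850) ln(35.5/15.3) = 4082 J.
Leg (ii): W = 0.
Leg (iii): W = PΔV = (317)(15.3 − 35.5) = -6403 J.
W_net = 4082 − 6403 = -2321 J.

W_net ≈ -2320 J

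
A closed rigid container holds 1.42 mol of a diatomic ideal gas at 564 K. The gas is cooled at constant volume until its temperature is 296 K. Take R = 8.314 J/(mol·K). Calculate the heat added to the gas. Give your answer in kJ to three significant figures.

Q ≈ -7.91 kJ

Constant volume ⇒ W = 0, so Q = ΔU = nCᵥΔT with Cᵥ = 5R/2 = 20.79 J/(mol·K).
ΔU = (1.42)(20.79)(296 − 564) = -7910 J.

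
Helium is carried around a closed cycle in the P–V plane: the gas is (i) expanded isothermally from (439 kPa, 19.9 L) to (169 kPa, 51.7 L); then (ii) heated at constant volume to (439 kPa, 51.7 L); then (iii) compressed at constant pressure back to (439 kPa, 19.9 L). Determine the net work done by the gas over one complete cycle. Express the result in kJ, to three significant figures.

Leg (i): W = PᵢVᵢ ln(V_f/Vᵢ) = (8736) ln(51.7/19.9) = 8341 J.
Leg (ii): W = 0.
Leg (iii): W = PΔV = (439)(19.9 − 51.7) = -13960 J.
W_net = 8341 − 13960 = -5620 J.

W_net ≈ -5.62 kJ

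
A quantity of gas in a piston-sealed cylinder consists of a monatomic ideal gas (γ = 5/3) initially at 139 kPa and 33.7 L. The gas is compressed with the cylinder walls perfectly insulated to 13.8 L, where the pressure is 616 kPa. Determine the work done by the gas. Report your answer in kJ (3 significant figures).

Adiabatic: W = (P₁V₁ − P₂V₂)/(γ − 1) with γ = 5/3.
P₁V₁ = 4684 J, P₂V₂ = 8501 J.
W = (4684 − 8501) / 0.6667 = -5725 J.

W ≈ -5.72 kJ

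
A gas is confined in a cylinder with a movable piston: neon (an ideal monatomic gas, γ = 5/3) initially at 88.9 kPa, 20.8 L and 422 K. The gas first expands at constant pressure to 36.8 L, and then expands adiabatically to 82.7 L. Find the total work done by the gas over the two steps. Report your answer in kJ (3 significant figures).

W_total ≈ 3.47 kJ

Step 1 (isobaric): W = PΔV = (88.9 kPa)(36.8 − 20.8 L) = 1422 J.
After step 1: P = 88.9 kPa, V = 36.8 L, T = 746.6 K.
Step 2 (adiabatic): W = (P₁V₁ − P₂V₂)/(γ−1) = (3272 − 1907)/0.667 = 2047 J.
W_total = 1422 + 2047 = 3469 J.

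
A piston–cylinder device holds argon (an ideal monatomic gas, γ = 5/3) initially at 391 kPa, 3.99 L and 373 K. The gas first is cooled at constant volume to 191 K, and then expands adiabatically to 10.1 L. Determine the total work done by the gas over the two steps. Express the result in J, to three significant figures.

Step 1 (isochoric): W = 0 (constant volume).
After step 1: P = 200.2 kPa (V unchanged).
Step 2 (adiabatic): W = (P₁V₁ − P₂V₂)/(γ−1) = (798.9 − 430.1)/0.667 = 553.1 J.
W_total = 0 + 553.1 = 553.1 J.

W_total ≈ 553 J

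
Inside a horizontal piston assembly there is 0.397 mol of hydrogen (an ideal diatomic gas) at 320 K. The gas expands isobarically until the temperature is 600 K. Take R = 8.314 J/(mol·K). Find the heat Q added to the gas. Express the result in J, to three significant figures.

Q ≈ 3230 J

Isobaric: W = nRΔT = (0.397)(8.314)(280) = 924.2 J.
ΔU = nCᵥΔT with Cᵥ = 5R/2: ΔU = (0.397)(20.79)(280) = 2310 J.
Q = ΔU + W = 2310 + 924.2 = 3235 J.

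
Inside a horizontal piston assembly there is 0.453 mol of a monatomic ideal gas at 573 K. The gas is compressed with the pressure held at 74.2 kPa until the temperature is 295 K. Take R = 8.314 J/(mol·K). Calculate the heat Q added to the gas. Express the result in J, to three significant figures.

Q ≈ -2620 J

Isobaric: W = nRΔT = (0.453)(8.314)(-278) = -1047 J.
ΔU = nCᵥΔT with Cᵥ = 3R/2: ΔU = (0.453)(12.47)(-278) = -1571 J.
Q = ΔU + W = -1571 − 1047 = -2618 J.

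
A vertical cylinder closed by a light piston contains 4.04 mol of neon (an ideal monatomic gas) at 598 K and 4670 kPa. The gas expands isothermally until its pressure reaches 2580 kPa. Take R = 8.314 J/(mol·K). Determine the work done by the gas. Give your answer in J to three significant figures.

Isothermal process: W = nRT ln(V₂/V₁) = nRT ln(P₁/P₂).
W = (4.04)(8.314)(598) × ln(4670/2580)
  = 20086 × ln(1.81) = 20086 × 0.5934
W_by_gas = 11918 J.

W ≈ 11900 J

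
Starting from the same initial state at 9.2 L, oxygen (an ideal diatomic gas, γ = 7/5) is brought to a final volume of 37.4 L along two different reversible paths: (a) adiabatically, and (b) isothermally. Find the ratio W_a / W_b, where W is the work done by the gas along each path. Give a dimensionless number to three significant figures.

Path (a) adiabatic: W = P₁V₁(1 − (V₁/V₂)^(γ−1))/(γ−1) → W_a/(P₁V₁) = 1.073.
Path (b) isothermal: W = P₁V₁ ln(V₂/V₁) → W_b/(P₁V₁) = 1.402.
W_a / W_b = 1.073 / 1.402 = 0.7654.

W_a / W_b ≈ 0.765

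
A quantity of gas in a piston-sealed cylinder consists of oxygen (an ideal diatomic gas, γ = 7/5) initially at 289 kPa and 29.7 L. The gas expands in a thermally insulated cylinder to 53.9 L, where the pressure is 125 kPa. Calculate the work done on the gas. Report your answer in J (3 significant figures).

Adiabatic: W = (P₁V₁ − P₂V₂)/(γ − 1) with γ = 7/5.
P₁V₁ = 8583 J, P₂V₂ = 6738 J.
W = (8583 − 6738) / 0.4 = 4614 J.
Work on gas = −W_by = -4614 J.

W ≈ -4610 J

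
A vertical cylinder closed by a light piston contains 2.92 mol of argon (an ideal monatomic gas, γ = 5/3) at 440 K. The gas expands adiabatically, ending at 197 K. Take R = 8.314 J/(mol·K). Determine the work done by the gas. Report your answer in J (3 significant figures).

W ≈ 8850 J

Adiabatic ⇒ Q = 0, so W_by = −ΔU = nCᵥ(T₁ − T₂).
Cᵥ = 3R/2 = 12.47 J/(mol·K).
W = (2.92)(12.47)(440 − 197) = 8849 J.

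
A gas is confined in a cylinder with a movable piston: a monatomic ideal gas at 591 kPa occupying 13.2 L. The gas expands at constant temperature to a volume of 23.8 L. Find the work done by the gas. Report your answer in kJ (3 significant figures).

W ≈ 4.60 kJ

Isothermal: W = nRT ln(V₂/V₁) = P₁V₁ ln(V₂/V₁).
P₁V₁ = (591 kPa)(13.2 L) = 7801 J.
W = 7801 × ln(23.8/13.2) = 7801 × 0.5895
W_by_gas = 4599 J.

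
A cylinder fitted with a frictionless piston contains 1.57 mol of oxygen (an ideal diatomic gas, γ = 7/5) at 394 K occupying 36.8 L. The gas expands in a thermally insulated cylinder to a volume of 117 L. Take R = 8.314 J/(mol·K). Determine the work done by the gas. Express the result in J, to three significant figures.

W ≈ 4760 J

Adiabatic: TV^(γ−1) = const with γ = 7/5.
T₂ = T₁ (V₁/V₂)^(γ−1) = 394 × (36.8/117)^0.4 = 394 × 0.6296 = 248.1 K.
W_by = nCᵥ(T₁ − T₂) = (1.57)(20.79)(394 − 248.1) = 4762 J.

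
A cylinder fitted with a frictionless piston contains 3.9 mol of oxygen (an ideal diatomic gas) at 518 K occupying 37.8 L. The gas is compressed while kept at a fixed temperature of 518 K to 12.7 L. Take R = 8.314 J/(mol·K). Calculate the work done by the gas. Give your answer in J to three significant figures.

Isothermal: W = nRT ln(V₂/V₁).
W = (3.9)(8.314)(518) × ln(12.7/37.8)
  = 16796 × -1.091
W_by_gas = -18319 J.

W ≈ -18300 J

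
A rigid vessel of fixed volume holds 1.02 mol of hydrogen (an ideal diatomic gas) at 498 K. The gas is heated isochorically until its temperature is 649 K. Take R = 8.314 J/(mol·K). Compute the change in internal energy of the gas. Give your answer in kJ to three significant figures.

ΔU ≈ 3.20 kJ

Constant volume ⇒ W = 0, so Q = ΔU = nCᵥΔT with Cᵥ = 5R/2 = 20.79 J/(mol·K).
ΔU = (1.02)(20.79)(649 − 498) = 3201 J.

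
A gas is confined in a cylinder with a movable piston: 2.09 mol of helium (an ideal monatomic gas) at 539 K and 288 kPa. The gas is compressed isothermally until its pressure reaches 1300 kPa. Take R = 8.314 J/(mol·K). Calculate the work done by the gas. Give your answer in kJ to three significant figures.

W ≈ -14.1 kJ

Isothermal process: W = nRT ln(V₂/V₁) = nRT ln(P₁/P₂).
W = (2.09)(8.314)(539) × ln(288/1300)
  = 9366 × ln(0.2215) = 9366 × -1.507
W_by_gas = -14116 J.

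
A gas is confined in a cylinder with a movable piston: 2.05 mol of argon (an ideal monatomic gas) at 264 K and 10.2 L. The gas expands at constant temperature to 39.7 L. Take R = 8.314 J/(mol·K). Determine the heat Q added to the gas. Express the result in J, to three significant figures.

Isothermal ⇒ ΔU = 0, so Q = W = nRT ln(V₂/V₁).
Q = (2.05)(8.314)(264) ln(39.7/10.2) = 4500 × 1.359 = 6115 J.

Q ≈ 6110 J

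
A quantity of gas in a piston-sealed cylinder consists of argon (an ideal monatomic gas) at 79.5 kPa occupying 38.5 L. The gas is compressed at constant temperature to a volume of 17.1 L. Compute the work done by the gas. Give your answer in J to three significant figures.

Isothermal: W = nRT ln(V₂/V₁) = P₁V₁ ln(V₂/V₁).
P₁V₁ = (79.5 kPa)(38.5 L) = 3061 J.
W = 3061 × ln(17.1/38.5) = 3061 × -0.8116
W_by_gas = -2484 J.

W ≈ -2480 J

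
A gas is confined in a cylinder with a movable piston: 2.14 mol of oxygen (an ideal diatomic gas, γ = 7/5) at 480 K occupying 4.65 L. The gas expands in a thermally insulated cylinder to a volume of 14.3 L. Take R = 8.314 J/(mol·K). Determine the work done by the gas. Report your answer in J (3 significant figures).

Adiabatic: TV^(γ−1) = const with γ = 7/5.
T₂ = T₁ (V₁/V₂)^(γ−1) = 480 × (4.65/14.3)^0.4 = 480 × 0.638 = 306.3 K.
W_by = nCᵥ(T₁ − T₂) = (2.14)(20.79)(480 − 306.3) = 7728 J.

W ≈ 7730 J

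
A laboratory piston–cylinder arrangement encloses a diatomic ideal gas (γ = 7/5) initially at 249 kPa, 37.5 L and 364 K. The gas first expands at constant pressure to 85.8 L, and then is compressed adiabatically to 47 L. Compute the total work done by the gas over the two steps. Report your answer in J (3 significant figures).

Step 1 (isobaric): W = PΔV = (249 kPa)(85.8 − 37.5 L) = 12027 J.
After step 1: P = 249 kPa, V = 85.8 L, T = 832.8 K.
Step 2 (adiabatic): W = (P₁V₁ − P₂V₂)/(γ−1) = (21364 − 27180)/0.4 = -14538 J.
W_total = 12027 − 14538 = -2512 J.

W_total ≈ -2510 J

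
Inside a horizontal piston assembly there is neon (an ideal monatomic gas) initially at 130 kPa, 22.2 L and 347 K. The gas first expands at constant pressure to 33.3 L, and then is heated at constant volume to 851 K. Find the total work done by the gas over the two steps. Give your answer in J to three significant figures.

W_total ≈ 1440 J

Step 1 (isobaric): W = PΔV = (130 kPa)(33.3 − 22.2 L) = 1443 J.
Step 2 (isochoric): W = 0 (constant volume).
W_total = 1443 + 0 = 1443 J.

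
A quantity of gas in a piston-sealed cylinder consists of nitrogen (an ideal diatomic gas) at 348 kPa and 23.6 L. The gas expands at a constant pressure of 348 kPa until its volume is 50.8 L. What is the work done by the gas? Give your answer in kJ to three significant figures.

W ≈ 9.47 kJ

Isobaric: W = P ΔV.
W = (348 kPa)(50.8 − 23.6 L) = (348)(27.2) = 9466 J.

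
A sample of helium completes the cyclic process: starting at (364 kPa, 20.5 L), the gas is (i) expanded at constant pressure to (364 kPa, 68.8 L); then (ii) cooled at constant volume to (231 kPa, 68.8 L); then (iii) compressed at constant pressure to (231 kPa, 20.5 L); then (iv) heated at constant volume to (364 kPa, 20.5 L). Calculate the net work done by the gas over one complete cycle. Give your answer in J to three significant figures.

Constant-volume legs do no work.
W(i) = (364)(68.8 − 20.5) = 17581 J; W(iii) = (231)(20.5 − 68.8) = -11157 J.
W_net = 17581 − 11157 = 6424 J (the clockwise enclosed area).

W_net ≈ 6420 J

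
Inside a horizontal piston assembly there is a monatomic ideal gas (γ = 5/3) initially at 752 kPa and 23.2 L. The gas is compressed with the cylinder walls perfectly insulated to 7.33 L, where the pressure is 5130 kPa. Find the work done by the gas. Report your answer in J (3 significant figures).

Adiabatic: W = (P₁V₁ − P₂V₂)/(γ − 1) with γ = 5/3.
P₁V₁ = 17446 J, P₂V₂ = 37603 J.
W = (17446 − 37603) / 0.6667 = -30235 J.

W ≈ -30200 J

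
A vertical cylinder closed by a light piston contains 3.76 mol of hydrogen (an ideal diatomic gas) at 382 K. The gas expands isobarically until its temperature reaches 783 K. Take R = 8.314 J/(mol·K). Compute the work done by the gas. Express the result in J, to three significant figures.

W ≈ 12500 J

Isobaric: W = P ΔV = nR ΔT.
W = (3.76)(8.314)(783 − 382) = 12536 J.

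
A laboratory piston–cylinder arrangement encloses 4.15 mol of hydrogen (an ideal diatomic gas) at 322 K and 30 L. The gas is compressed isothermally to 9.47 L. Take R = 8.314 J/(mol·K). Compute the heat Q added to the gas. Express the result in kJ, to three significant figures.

Isothermal ⇒ ΔU = 0, so Q = W = nRT ln(V₂/V₁).
Q = (4.15)(8.314)(322) ln(9.47/30) = 11110 × -1.153 = -12811 J.

Q ≈ -12.8 kJ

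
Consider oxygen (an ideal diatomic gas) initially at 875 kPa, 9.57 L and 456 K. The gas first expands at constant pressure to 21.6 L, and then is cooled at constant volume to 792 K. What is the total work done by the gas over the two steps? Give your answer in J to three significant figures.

Step 1 (isobaric): W = PΔV = (875 kPa)(21.6 − 9.57 L) = 10526 J.
Step 2 (isochoric): W = 0 (constant volume).
W_total = 10526 + 0 = 10526 J.

W_total ≈ 10500 J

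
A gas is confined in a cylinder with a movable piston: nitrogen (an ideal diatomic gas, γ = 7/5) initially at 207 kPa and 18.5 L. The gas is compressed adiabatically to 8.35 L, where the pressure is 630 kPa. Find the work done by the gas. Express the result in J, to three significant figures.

W ≈ -3580 J

Adiabatic: W = (P₁V₁ − P₂V₂)/(γ − 1) with γ = 7/5.
P₁V₁ = 3830 J, P₂V₂ = 5260 J.
W = (3830 − 5260) / 0.4 = -3578 J.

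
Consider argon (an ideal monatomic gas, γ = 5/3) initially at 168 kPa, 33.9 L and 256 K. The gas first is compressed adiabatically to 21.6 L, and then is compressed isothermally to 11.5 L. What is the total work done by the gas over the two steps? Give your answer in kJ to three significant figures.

Step 1 (adiabatic): W = (P₁V₁ − P₂V₂)/(γ−1) = (5695 − 7691)/0.667 = -2994 J.
After step 1: P = 356.1 kPa, V = 21.6 L, T = 345.7 K.
Step 2 (isothermal): W = P₁V₁ ln(V₂/V₁) = (7691) ln(11.5/21.6) = -4848 J.
W_total = -2994 − 4848 = -7843 J.

W_total ≈ -7.84 kJ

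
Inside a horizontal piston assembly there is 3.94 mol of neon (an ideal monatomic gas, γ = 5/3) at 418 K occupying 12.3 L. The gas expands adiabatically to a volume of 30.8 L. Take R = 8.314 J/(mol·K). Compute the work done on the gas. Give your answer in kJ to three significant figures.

W ≈ -9.40 kJ

Adiabatic: TV^(γ−1) = const with γ = 5/3.
T₂ = T₁ (V₁/V₂)^(γ−1) = 418 × (12.3/30.8)^0.667 = 418 × 0.5423 = 226.7 K.
W_by = nCᵥ(T₁ − T₂) = (3.94)(12.47)(418 − 226.7) = 9401 J.
Work on gas = −W_by = -9401 J.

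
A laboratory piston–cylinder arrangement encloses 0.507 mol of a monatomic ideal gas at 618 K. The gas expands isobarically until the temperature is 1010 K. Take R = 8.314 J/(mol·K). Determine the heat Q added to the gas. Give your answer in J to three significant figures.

Q ≈ 4130 J

Isobaric: W = nRΔT = (0.507)(8.314)(392) = 1652 J.
ΔU = nCᵥΔT with Cᵥ = 3R/2: ΔU = (0.507)(12.47)(392) = 2479 J.
Q = ΔU + W = 2479 + 1652 = 4131 J.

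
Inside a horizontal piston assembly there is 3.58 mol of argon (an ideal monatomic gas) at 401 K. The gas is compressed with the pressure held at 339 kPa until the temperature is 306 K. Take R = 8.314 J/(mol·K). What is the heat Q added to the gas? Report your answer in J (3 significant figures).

Isobaric: W = nRΔT = (3.58)(8.314)(-95) = -2828 J.
ΔU = nCᵥΔT with Cᵥ = 3R/2: ΔU = (3.58)(12.47)(-95) = -4241 J.
Q = ΔU + W = -4241 − 2828 = -7069 J.

Q ≈ -7070 J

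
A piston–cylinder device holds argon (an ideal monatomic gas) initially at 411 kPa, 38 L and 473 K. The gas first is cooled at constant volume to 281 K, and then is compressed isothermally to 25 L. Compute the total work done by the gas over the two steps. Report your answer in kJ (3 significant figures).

W_total ≈ -3.88 kJ

Step 1 (isochoric): W = 0 (constant volume).
After step 1: P = 244.2 kPa (V unchanged).
Step 2 (isothermal): W = P₁V₁ ln(V₂/V₁) = (9278) ln(25/38) = -3885 J.
W_total = 0 − 3885 = -3885 J.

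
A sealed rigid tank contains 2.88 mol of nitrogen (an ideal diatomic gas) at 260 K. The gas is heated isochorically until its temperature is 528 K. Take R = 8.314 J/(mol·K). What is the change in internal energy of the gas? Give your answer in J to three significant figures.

Constant volume ⇒ W = 0, so Q = ΔU = nCᵥΔT with Cᵥ = 5R/2 = 20.79 J/(mol·K).
ΔU = (2.88)(20.79)(528 − 260) = 16043 J.

ΔU ≈ 16000 J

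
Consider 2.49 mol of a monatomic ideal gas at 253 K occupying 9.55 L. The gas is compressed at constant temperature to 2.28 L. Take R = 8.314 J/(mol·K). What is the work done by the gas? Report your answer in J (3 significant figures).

Isothermal: W = nRT ln(V₂/V₁).
W = (2.49)(8.314)(253) × ln(2.28/9.55)
  = 5238 × -1.432
W_by_gas = -7502 J.

W ≈ -7500 J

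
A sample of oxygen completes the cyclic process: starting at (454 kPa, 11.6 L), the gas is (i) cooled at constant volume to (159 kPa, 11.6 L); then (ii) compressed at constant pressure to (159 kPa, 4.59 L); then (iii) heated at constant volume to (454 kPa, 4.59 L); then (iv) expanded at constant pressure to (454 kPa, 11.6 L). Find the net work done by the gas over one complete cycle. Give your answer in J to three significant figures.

W_net ≈ 2070 J

Constant-volume legs do no work.
W(ii) = (159)(4.59 − 11.6) = -1115 J; W(iv) = (454)(11.6 − 4.59) = 3183 J.
W_net = -1115 + 3183 = 2068 J (the clockwise enclosed area).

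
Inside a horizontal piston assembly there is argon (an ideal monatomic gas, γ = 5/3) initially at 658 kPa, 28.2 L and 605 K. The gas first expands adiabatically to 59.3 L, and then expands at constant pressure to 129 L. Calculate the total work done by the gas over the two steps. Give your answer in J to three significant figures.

Step 1 (adiabatic): W = (P₁V₁ − P₂V₂)/(γ−1) = (18556 − 11305)/0.667 = 10876 J.
After step 1: P = 190.6 kPa, V = 59.3 L, T = 368.6 K.
Step 2 (isobaric): W = PΔV = (190.6 kPa)(129 − 59.3 L) = 13288 J.
W_total = 10876 + 13288 = 24164 J.

W_total ≈ 24200 J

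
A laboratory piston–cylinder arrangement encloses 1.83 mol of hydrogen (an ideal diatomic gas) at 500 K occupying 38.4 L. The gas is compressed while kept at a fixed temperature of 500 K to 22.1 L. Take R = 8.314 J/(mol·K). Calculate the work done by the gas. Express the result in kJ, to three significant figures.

W ≈ -4.20 kJ

Isothermal: W = nRT ln(V₂/V₁).
W = (1.83)(8.314)(500) × ln(22.1/38.4)
  = 7607 × -0.5525
W_by_gas = -4203 J.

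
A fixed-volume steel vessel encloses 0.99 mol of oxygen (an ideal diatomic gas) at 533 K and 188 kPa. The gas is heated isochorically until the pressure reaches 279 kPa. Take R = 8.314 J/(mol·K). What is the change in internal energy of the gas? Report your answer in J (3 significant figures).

Constant volume ⇒ W = 0, so Q = ΔU = nCᵥΔT with Cᵥ = 5R/2 = 20.79 J/(mol·K).
At constant V, T₂/T₁ = P₂/P₁ ⇒ ΔT = T₁(P₂/P₁ − 1) = 533·(279/188 − 1) = 258 K.
ΔU = (0.99)(20.79)(258) = 5309 J.

ΔU ≈ 5310 J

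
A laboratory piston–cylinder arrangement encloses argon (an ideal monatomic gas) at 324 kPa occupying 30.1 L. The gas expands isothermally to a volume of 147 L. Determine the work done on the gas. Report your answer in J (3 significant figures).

W ≈ -15500 J

Isothermal: W = nRT ln(V₂/V₁) = P₁V₁ ln(V₂/V₁).
P₁V₁ = (324 kPa)(30.1 L) = 9752 J.
W = 9752 × ln(147/30.1) = 9752 × 1.586
W_by_gas = 15466 J; work on gas = −W_by = -15466 J.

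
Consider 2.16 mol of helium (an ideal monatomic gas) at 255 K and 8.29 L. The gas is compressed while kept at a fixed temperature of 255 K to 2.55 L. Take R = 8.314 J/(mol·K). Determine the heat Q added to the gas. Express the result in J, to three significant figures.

Q ≈ -5400 J

Isothermal ⇒ ΔU = 0, so Q = W = nRT ln(V₂/V₁).
Q = (2.16)(8.314)(255) ln(2.55/8.29) = 4579 × -1.179 = -5399 J.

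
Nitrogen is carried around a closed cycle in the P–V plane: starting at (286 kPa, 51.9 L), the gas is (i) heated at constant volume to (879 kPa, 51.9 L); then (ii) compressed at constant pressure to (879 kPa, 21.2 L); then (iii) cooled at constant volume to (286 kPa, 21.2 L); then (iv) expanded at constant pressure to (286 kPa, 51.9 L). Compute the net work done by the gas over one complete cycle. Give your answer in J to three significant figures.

W_net ≈ -18200 J

Constant-volume legs do no work.
W(ii) = (879)(21.2 − 51.9) = -26985 J; W(iv) = (286)(51.9 − 21.2) = 8780 J.
W_net = -26985 + 8780 = -18205 J (the counter-clockwise enclosed area).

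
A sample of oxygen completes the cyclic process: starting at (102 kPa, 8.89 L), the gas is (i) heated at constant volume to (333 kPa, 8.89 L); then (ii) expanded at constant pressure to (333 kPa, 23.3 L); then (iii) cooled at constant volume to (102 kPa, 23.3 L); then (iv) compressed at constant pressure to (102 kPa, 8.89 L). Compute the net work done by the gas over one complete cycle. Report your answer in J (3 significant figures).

W_net ≈ 3330 J

Constant-volume legs do no work.
W(ii) = (333)(23.3 − 8.89) = 4799 J; W(iv) = (102)(8.89 − 23.3) = -1470 J.
W_net = 4799 − 1470 = 3329 J (the clockwise enclosed area).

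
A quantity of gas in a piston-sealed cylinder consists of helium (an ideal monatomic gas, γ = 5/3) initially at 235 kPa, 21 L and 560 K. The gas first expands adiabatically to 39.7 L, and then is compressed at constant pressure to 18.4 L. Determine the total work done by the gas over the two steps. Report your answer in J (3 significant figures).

W_total ≈ 829 J

Step 1 (adiabatic): W = (P₁V₁ − P₂V₂)/(γ−1) = (4935 − 3228)/0.667 = 2561 J.
After step 1: P = 81.3 kPa, V = 39.7 L, T = 366.3 K.
Step 2 (isobaric): W = PΔV = (81.3 kPa)(18.4 − 39.7 L) = -1732 J.
W_total = 2561 − 1732 = 829 J.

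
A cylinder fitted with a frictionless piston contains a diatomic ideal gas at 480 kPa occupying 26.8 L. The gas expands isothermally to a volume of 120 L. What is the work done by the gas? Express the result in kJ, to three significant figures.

W ≈ 19.3 kJ

Isothermal: W = nRT ln(V₂/V₁) = P₁V₁ ln(V₂/V₁).
P₁V₁ = (480 kPa)(26.8 L) = 12864 J.
W = 12864 × ln(120/26.8) = 12864 × 1.499
W_by_gas = 19284 J.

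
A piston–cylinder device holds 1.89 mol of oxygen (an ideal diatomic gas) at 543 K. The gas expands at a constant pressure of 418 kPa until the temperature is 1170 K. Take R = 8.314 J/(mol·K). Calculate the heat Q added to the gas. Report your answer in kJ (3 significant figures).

Isobaric: W = nRΔT = (1.89)(8.314)(627) = 9852 J.
ΔU = nCᵥΔT with Cᵥ = 5R/2: ΔU = (1.89)(20.79)(627) = 24631 J.
Q = ΔU + W = 24631 + 9852 = 34483 J.

Q ≈ 34.5 kJ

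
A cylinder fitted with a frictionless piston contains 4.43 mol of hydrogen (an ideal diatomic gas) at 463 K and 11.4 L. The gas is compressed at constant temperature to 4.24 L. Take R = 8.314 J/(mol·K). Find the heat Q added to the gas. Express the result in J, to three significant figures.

Q ≈ -16900 J

Isothermal ⇒ ΔU = 0, so Q = W = nRT ln(V₂/V₁).
Q = (4.43)(8.314)(463) ln(4.24/11.4) = 17053 × -0.9891 = -16866 J.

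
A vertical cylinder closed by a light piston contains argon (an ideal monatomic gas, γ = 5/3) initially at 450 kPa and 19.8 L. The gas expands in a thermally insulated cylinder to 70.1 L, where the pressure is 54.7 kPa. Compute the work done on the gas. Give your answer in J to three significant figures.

Adiabatic: W = (P₁V₁ − P₂V₂)/(γ − 1) with γ = 5/3.
P₁V₁ = 8910 J, P₂V₂ = 3834 J.
W = (8910 − 3834) / 0.6667 = 7613 J.
Work on gas = −W_by = -7613 J.

W ≈ -7610 J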